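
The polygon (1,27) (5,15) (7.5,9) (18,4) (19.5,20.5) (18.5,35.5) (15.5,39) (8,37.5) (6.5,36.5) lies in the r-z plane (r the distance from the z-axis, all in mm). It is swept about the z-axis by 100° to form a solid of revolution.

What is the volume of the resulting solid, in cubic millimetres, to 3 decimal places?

Volume = 9241.155 mm³

Profile (r,z), 9 vertices: (1,27) (5,15) (7.5,9) (18,4) (19.5,20.5) (18.5,35.5) (15.5,39) (8,37.5) (6.5,36.5)
edge 0: (1,27)→(5,15)  cross = 1·15 − 5·27 = -120.0000; (r_i+r_j)·cross = 6·-120.0000 = -720.0000
edge 1: (5,15)→(7.5,9)  cross = 5·9 − 7.5·15 = -67.5000; (r_i+r_j)·cross = 12.5·-67.5000 = -843.7500
edge 2: (7.5,9)→(18,4)  cross = 7.5·4 − 18·9 = -132.0000; (r_i+r_j)·cross = 25.5·-132.0000 = -3366.0000
edge 3: (18,4)→(19.5,20.5)  cross = 18·20.5 − 19.5·4 = 291.0000; (r_i+r_j)·cross = 37.5·291.0000 = 10912.5000
edge 4: (19.5,20.5)→(18.5,35.5)  cross = 19.5·35.5 − 18.5·20.5 = 313.0000; (r_i+r_j)·cross = 38·313.0000 = 11894.0000
edge 5: (18.5,35.5)→(15.5,39)  cross = 18.5·39 − 15.5·35.5 = 171.2500; (r_i+r_j)·cross = 34·171.2500 = 5822.5000
edge 6: (15.5,39)→(8,37.5)  cross = 15.5·37.5 − 8·39 = 269.2500; (r_i+r_j)·cross = 23.5·269.2500 = 6327.3750
edge 7: (8,37.5)→(6.5,36.5)  cross = 8·36.5 − 6.5·37.5 = 48.2500; (r_i+r_j)·cross = 14.5·48.2500 = 699.6250
edge 8: (6.5,36.5)→(1,27)  cross = 6.5·27 − 1·36.5 = 139.0000; (r_i+r_j)·cross = 7.5·139.0000 = 1042.5000
Σcross = 912.2500 → A = |Σcross|/2 = 456.1250 mm²
Σ(r_i+r_j)·cross = 31768.7500 → first moment M = |Σ|/6 = 5294.7917
R_c = M/A = 5294.7917/456.1250 = 11.6082 mm
θ = 100° = 1.745329 rad
V = θ·R_c·A = 1.745329·11.6082·456.1250 = 9241.155 mm³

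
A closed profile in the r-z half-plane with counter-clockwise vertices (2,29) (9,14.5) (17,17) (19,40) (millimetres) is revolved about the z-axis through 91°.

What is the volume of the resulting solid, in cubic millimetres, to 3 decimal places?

Volume = 4701.219 mm³

Profile (r,z), 4 vertices: (2,29) (9,14.5) (17,17) (19,40)
edge 0: (2,29)→(9,14.5)  cross = 2·14.5 − 9·29 = -232.0000; (r_i+r_j)·cross = 11·-232.0000 = -2552.0000
edge 1: (9,14.5)→(17,17)  cross = 9·17 − 17·14.5 = -93.5000; (r_i+r_j)·cross = 26·-93.5000 = -2431.0000
edge 2: (17,17)→(19,40)  cross = 17·40 − 19·17 = 357.0000; (r_i+r_j)·cross = 36·357.0000 = 12852.0000
edge 3: (19,40)→(2,29)  cross = 19·29 − 2·40 = 471.0000; (r_i+r_j)·cross = 21·471.0000 = 9891.0000
Σcross = 502.5000 → A = |Σcross|/2 = 251.2500 mm²
Σ(r_i+r_j)·cross = 17760.0000 → first moment M = |Σ|/6 = 2960.0000
R_c = M/A = 2960.0000/251.2500 = 11.7811 mm
θ = 91° = 1.588250 rad
V = θ·R_c·A = 1.588250·11.7811·251.2500 = 4701.219 mm³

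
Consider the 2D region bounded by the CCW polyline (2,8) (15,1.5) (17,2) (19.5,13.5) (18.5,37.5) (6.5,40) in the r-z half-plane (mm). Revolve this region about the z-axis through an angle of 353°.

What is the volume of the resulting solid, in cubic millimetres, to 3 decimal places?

Profile (r,z), 6 vertices: (2,8) (15,1.5) (17,2) (19.5,13.5) (18.5,37.5) (6.5,40)
edge 0: (2,8)→(15,1.5)  cross = 2·1.5 − 15·8 = -117.0000; (r_i+r_j)·cross = 17·-117.0000 = -1989.0000
edge 1: (15,1.5)→(17,2)  cross = 15·2 − 17·1.5 = 4.5000; (r_i+r_j)·cross = 32·4.5000 = 144.0000
edge 2: (17,2)→(19.5,13.5)  cross = 17·13.5 − 19.5·2 = 190.5000; (r_i+r_j)·cross = 36.5·190.5000 = 6953.2500
edge 3: (19.5,13.5)→(18.5,37.5)  cross = 19.5·37.5 − 18.5·13.5 = 481.5000; (r_i+r_j)·cross = 38·481.5000 = 18297.0000
edge 4: (18.5,37.5)→(6.5,40)  cross = 18.5·40 − 6.5·37.5 = 496.2500; (r_i+r_j)·cross = 25·496.2500 = 12406.2500
edge 5: (6.5,40)→(2,8)  cross = 6.5·8 − 2·40 = -28.0000; (r_i+r_j)·cross = 8.5·-28.0000 = -238.0000
Σcross = 1027.7500 → A = |Σcross|/2 = 513.8750 mm²
Σ(r_i+r_j)·cross = 35573.5000 → first moment M = |Σ|/6 = 5928.9167
R_c = M/A = 5928.9167/513.8750 = 11.5377 mm
θ = 353° = 6.161012 rad
V = θ·R_c·A = 6.161012·11.5377·513.8750 = 36528.128 mm³

Volume = 36528.128 mm³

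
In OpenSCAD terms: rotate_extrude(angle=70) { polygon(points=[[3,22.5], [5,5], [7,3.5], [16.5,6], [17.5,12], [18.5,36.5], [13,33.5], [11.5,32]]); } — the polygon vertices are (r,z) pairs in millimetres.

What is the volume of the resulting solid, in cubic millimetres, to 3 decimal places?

Profile (r,z), 8 vertices: (3,22.5) (5,5) (7,3.5) (16.5,6) (17.5,12) (18.5,36.5) (13,33.5) (11.5,32)
edge 0: (3,22.5)→(5,5)  cross = 3·5 − 5·22.5 = -97.5000; (r_i+r_j)·cross = 8·-97.5000 = -780.0000
edge 1: (5,5)→(7,3.5)  cross = 5·3.5 − 7·5 = -17.5000; (r_i+r_j)·cross = 12·-17.5000 = -210.0000
edge 2: (7,3.5)→(16.5,6)  cross = 7·6 − 16.5·3.5 = -15.7500; (r_i+r_j)·cross = 23.5·-15.7500 = -370.1250
edge 3: (16.5,6)→(17.5,12)  cross = 16.5·12 − 17.5·6 = 93.0000; (r_i+r_j)·cross = 34·93.0000 = 3162.0000
edge 4: (17.5,12)→(18.5,36.5)  cross = 17.5·36.5 − 18.5·12 = 416.7500; (r_i+r_j)·cross = 36·416.7500 = 15003.0000
edge 5: (18.5,36.5)→(13,33.5)  cross = 18.5·33.5 − 13·36.5 = 145.2500; (r_i+r_j)·cross = 31.5·145.2500 = 4575.3750
edge 6: (13,33.5)→(11.5,32)  cross = 13·32 − 11.5·33.5 = 30.7500; (r_i+r_j)·cross = 24.5·30.7500 = 753.3750
edge 7: (11.5,32)→(3,22.5)  cross = 11.5·22.5 − 3·32 = 162.7500; (r_i+r_j)·cross = 14.5·162.7500 = 2359.8750
Σcross = 717.7500 → A = |Σcross|/2 = 358.8750 mm²
Σ(r_i+r_j)·cross = 24493.5000 → first moment M = |Σ|/6 = 4082.2500
R_c = M/A = 4082.2500/358.8750 = 11.3751 mm
θ = 70° = 1.221730 rad
V = θ·R_c·A = 1.221730·11.3751·358.8750 = 4987.409 mm³

Volume = 4987.409 mm³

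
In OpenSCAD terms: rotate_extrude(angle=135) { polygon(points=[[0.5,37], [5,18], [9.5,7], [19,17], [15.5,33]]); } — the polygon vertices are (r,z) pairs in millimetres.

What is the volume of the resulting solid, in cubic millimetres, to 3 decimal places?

Profile (r,z), 5 vertices: (0.5,37) (5,18) (9.5,7) (19,17) (15.5,33)
edge 0: (0.5,37)→(5,18)  cross = 0.5·18 − 5·37 = -176.0000; (r_i+r_j)·cross = 5.5·-176.0000 = -968.0000
edge 1: (5,18)→(9.5,7)  cross = 5·7 − 9.5·18 = -136.0000; (r_i+r_j)·cross = 14.5·-136.0000 = -1972.0000
edge 2: (9.5,7)→(19,17)  cross = 9.5·17 − 19·7 = 28.5000; (r_i+r_j)·cross = 28.5·28.5000 = 812.2500
edge 3: (19,17)→(15.5,33)  cross = 19·33 − 15.5·17 = 363.5000; (r_i+r_j)·cross = 34.5·363.5000 = 12540.7500
edge 4: (15.5,33)→(0.5,37)  cross = 15.5·37 − 0.5·33 = 557.0000; (r_i+r_j)·cross = 16·557.0000 = 8912.0000
Σcross = 637.0000 → A = |Σcross|/2 = 318.5000 mm²
Σ(r_i+r_j)·cross = 19325.0000 → first moment M = |Σ|/6 = 3220.8333
R_c = M/A = 3220.8333/318.5000 = 10.1125 mm
θ = 135° = 2.356194 rad
V = θ·R_c·A = 2.356194·10.1125·318.5000 = 7588.910 mm³

Volume = 7588.910 mm³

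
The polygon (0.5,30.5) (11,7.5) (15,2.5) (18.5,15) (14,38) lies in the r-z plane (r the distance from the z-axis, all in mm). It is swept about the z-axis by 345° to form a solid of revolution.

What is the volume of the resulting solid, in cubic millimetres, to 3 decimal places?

Volume = 21979.564 mm³

Profile (r,z), 5 vertices: (0.5,30.5) (11,7.5) (15,2.5) (18.5,15) (14,38)
edge 0: (0.5,30.5)→(11,7.5)  cross = 0.5·7.5 − 11·30.5 = -331.7500; (r_i+r_j)·cross = 11.5·-331.7500 = -3815.1250
edge 1: (11,7.5)→(15,2.5)  cross = 11·2.5 − 15·7.5 = -85.0000; (r_i+r_j)·cross = 26·-85.0000 = -2210.0000
edge 2: (15,2.5)→(18.5,15)  cross = 15·15 − 18.5·2.5 = 178.7500; (r_i+r_j)·cross = 33.5·178.7500 = 5988.1250
edge 3: (18.5,15)→(14,38)  cross = 18.5·38 − 14·15 = 493.0000; (r_i+r_j)·cross = 32.5·493.0000 = 16022.5000
edge 4: (14,38)→(0.5,30.5)  cross = 14·30.5 − 0.5·38 = 408.0000; (r_i+r_j)·cross = 14.5·408.0000 = 5916.0000
Σcross = 663.0000 → A = |Σcross|/2 = 331.5000 mm²
Σ(r_i+r_j)·cross = 21901.5000 → first moment M = |Σ|/6 = 3650.2500
R_c = M/A = 3650.2500/331.5000 = 11.0113 mm
θ = 345° = 6.021386 rad
V = θ·R_c·A = 6.021386·11.0113·331.5000 = 21979.564 mm³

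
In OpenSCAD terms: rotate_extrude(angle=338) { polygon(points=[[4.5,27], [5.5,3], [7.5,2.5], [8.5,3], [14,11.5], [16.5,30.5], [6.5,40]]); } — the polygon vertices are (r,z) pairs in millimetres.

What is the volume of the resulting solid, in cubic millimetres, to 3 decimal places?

Profile (r,z), 7 vertices: (4.5,27) (5.5,3) (7.5,2.5) (8.5,3) (14,11.5) (16.5,30.5) (6.5,40)
edge 0: (4.5,27)→(5.5,3)  cross = 4.5·3 − 5.5·27 = -135.0000; (r_i+r_j)·cross = 10·-135.0000 = -1350.0000
edge 1: (5.5,3)→(7.5,2.5)  cross = 5.5·2.5 − 7.5·3 = -8.7500; (r_i+r_j)·cross = 13·-8.7500 = -113.7500
edge 2: (7.5,2.5)→(8.5,3)  cross = 7.5·3 − 8.5·2.5 = 1.2500; (r_i+r_j)·cross = 16·1.2500 = 20.0000
edge 3: (8.5,3)→(14,11.5)  cross = 8.5·11.5 − 14·3 = 55.7500; (r_i+r_j)·cross = 22.5·55.7500 = 1254.3750
edge 4: (14,11.5)→(16.5,30.5)  cross = 14·30.5 − 16.5·11.5 = 237.2500; (r_i+r_j)·cross = 30.5·237.2500 = 7236.1250
edge 5: (16.5,30.5)→(6.5,40)  cross = 16.5·40 − 6.5·30.5 = 461.7500; (r_i+r_j)·cross = 23·461.7500 = 10620.2500
edge 6: (6.5,40)→(4.5,27)  cross = 6.5·27 − 4.5·40 = -4.5000; (r_i+r_j)·cross = 11·-4.5000 = -49.5000
Σcross = 607.7500 → A = |Σcross|/2 = 303.8750 mm²
Σ(r_i+r_j)·cross = 17617.5000 → first moment M = |Σ|/6 = 2936.2500
R_c = M/A = 2936.2500/303.8750 = 9.6627 mm
θ = 338° = 5.899213 rad
V = θ·R_c·A = 5.899213·9.6627·303.8750 = 17321.564 mm³

Volume = 17321.564 mm³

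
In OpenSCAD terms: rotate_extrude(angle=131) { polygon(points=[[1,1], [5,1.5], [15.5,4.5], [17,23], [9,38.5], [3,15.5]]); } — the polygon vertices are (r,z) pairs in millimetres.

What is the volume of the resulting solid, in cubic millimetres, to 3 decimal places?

Volume = 7978.185 mm³

Profile (r,z), 6 vertices: (1,1) (5,1.5) (15.5,4.5) (17,23) (9,38.5) (3,15.5)
edge 0: (1,1)→(5,1.5)  cross = 1·1.5 − 5·1 = -3.5000; (r_i+r_j)·cross = 6·-3.5000 = -21.0000
edge 1: (5,1.5)→(15.5,4.5)  cross = 5·4.5 − 15.5·1.5 = -0.7500; (r_i+r_j)·cross = 20.5·-0.7500 = -15.3750
edge 2: (15.5,4.5)→(17,23)  cross = 15.5·23 − 17·4.5 = 280.0000; (r_i+r_j)·cross = 32.5·280.0000 = 9100.0000
edge 3: (17,23)→(9,38.5)  cross = 17·38.5 − 9·23 = 447.5000; (r_i+r_j)·cross = 26·447.5000 = 11635.0000
edge 4: (9,38.5)→(3,15.5)  cross = 9·15.5 − 3·38.5 = 24.0000; (r_i+r_j)·cross = 12·24.0000 = 288.0000
edge 5: (3,15.5)→(1,1)  cross = 3·1 − 1·15.5 = -12.5000; (r_i+r_j)·cross = 4·-12.5000 = -50.0000
Σcross = 734.7500 → A = |Σcross|/2 = 367.3750 mm²
Σ(r_i+r_j)·cross = 20936.6250 → first moment M = |Σ|/6 = 3489.4375
R_c = M/A = 3489.4375/367.3750 = 9.4983 mm
θ = 131° = 2.286381 rad
V = θ·R_c·A = 2.286381·9.4983·367.3750 = 7978.185 mm³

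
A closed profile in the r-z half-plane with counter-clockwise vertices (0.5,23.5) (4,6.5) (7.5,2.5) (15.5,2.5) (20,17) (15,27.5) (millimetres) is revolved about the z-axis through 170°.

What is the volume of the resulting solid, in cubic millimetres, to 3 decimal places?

Profile (r,z), 6 vertices: (0.5,23.5) (4,6.5) (7.5,2.5) (15.5,2.5) (20,17) (15,27.5)
edge 0: (0.5,23.5)→(4,6.5)  cross = 0.5·6.5 − 4·23.5 = -90.7500; (r_i+r_j)·cross = 4.5·-90.7500 = -408.3750
edge 1: (4,6.5)→(7.5,2.5)  cross = 4·2.5 − 7.5·6.5 = -38.7500; (r_i+r_j)·cross = 11.5·-38.7500 = -445.6250
edge 2: (7.5,2.5)→(15.5,2.5)  cross = 7.5·2.5 − 15.5·2.5 = -20.0000; (r_i+r_j)·cross = 23·-20.0000 = -460.0000
edge 3: (15.5,2.5)→(20,17)  cross = 15.5·17 − 20·2.5 = 213.5000; (r_i+r_j)·cross = 35.5·213.5000 = 7579.2500
edge 4: (20,17)→(15,27.5)  cross = 20·27.5 − 15·17 = 295.0000; (r_i+r_j)·cross = 35·295.0000 = 10325.0000
edge 5: (15,27.5)→(0.5,23.5)  cross = 15·23.5 − 0.5·27.5 = 338.7500; (r_i+r_j)·cross = 15.5·338.7500 = 5250.6250
Σcross = 697.7500 → A = |Σcross|/2 = 348.8750 mm²
Σ(r_i+r_j)·cross = 21840.8750 → first moment M = |Σ|/6 = 3640.1458
R_c = M/A = 3640.1458/348.8750 = 10.4340 mm
θ = 170° = 2.967060 rad
V = θ·R_c·A = 2.967060·10.4340·348.8750 = 10800.530 mm³

Volume = 10800.530 mm³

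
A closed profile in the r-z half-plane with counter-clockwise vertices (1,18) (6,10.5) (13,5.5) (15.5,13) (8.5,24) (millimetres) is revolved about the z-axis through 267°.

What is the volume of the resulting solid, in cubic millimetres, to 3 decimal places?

Volume = 5622.616 mm³

Profile (r,z), 5 vertices: (1,18) (6,10.5) (13,5.5) (15.5,13) (8.5,24)
edge 0: (1,18)→(6,10.5)  cross = 1·10.5 − 6·18 = -97.5000; (r_i+r_j)·cross = 7·-97.5000 = -682.5000
edge 1: (6,10.5)→(13,5.5)  cross = 6·5.5 − 13·10.5 = -103.5000; (r_i+r_j)·cross = 19·-103.5000 = -1966.5000
edge 2: (13,5.5)→(15.5,13)  cross = 13·13 − 15.5·5.5 = 83.7500; (r_i+r_j)·cross = 28.5·83.7500 = 2386.8750
edge 3: (15.5,13)→(8.5,24)  cross = 15.5·24 − 8.5·13 = 261.5000; (r_i+r_j)·cross = 24·261.5000 = 6276.0000
edge 4: (8.5,24)→(1,18)  cross = 8.5·18 − 1·24 = 129.0000; (r_i+r_j)·cross = 9.5·129.0000 = 1225.5000
Σcross = 273.2500 → A = |Σcross|/2 = 136.6250 mm²
Σ(r_i+r_j)·cross = 7239.3750 → first moment M = |Σ|/6 = 1206.5625
R_c = M/A = 1206.5625/136.6250 = 8.8312 mm
θ = 267° = 4.660029 rad
V = θ·R_c·A = 4.660029·8.8312·136.6250 = 5622.616 mm³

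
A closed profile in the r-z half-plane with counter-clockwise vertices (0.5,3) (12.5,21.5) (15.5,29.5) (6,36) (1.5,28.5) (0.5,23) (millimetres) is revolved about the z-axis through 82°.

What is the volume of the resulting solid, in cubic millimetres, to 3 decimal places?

Profile (r,z), 6 vertices: (0.5,3) (12.5,21.5) (15.5,29.5) (6,36) (1.5,28.5) (0.5,23)
edge 0: (0.5,3)→(12.5,21.5)  cross = 0.5·21.5 − 12.5·3 = -26.7500; (r_i+r_j)·cross = 13·-26.7500 = -347.7500
edge 1: (12.5,21.5)→(15.5,29.5)  cross = 12.5·29.5 − 15.5·21.5 = 35.5000; (r_i+r_j)·cross = 28·35.5000 = 994.0000
edge 2: (15.5,29.5)→(6,36)  cross = 15.5·36 − 6·29.5 = 381.0000; (r_i+r_j)·cross = 21.5·381.0000 = 8191.5000
edge 3: (6,36)→(1.5,28.5)  cross = 6·28.5 − 1.5·36 = 117.0000; (r_i+r_j)·cross = 7.5·117.0000 = 877.5000
edge 4: (1.5,28.5)→(0.5,23)  cross = 1.5·23 − 0.5·28.5 = 20.2500; (r_i+r_j)·cross = 2·20.2500 = 40.5000
edge 5: (0.5,23)→(0.5,3)  cross = 0.5·3 − 0.5·23 = -10.0000; (r_i+r_j)·cross = 1·-10.0000 = -10.0000
Σcross = 517.0000 → A = |Σcross|/2 = 258.5000 mm²
Σ(r_i+r_j)·cross = 9745.7500 → first moment M = |Σ|/6 = 1624.2917
R_c = M/A = 1624.2917/258.5000 = 6.2835 mm
θ = 82° = 1.431170 rad
V = θ·R_c·A = 1.431170·6.2835·258.5000 = 2324.637 mm³

Volume = 2324.637 mm³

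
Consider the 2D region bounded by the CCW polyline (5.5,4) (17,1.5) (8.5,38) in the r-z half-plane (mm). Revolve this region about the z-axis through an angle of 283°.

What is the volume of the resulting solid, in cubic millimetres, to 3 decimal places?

Profile (r,z), 3 vertices: (5.5,4) (17,1.5) (8.5,38)
edge 0: (5.5,4)→(17,1.5)  cross = 5.5·1.5 − 17·4 = -59.7500; (r_i+r_j)·cross = 22.5·-59.7500 = -1344.3750
edge 1: (17,1.5)→(8.5,38)  cross = 17·38 − 8.5·1.5 = 633.2500; (r_i+r_j)·cross = 25.5·633.2500 = 16147.8750
edge 2: (8.5,38)→(5.5,4)  cross = 8.5·4 − 5.5·38 = -175.0000; (r_i+r_j)·cross = 14·-175.0000 = -2450.0000
Σcross = 398.5000 → A = |Σcross|/2 = 199.2500 mm²
Σ(r_i+r_j)·cross = 12353.5000 → first moment M = |Σ|/6 = 2058.9167
R_c = M/A = 2058.9167/199.2500 = 10.3333 mm
θ = 283° = 4.939282 rad
V = θ·R_c·A = 4.939282·10.3333·199.2500 = 10169.570 mm³

Volume = 10169.570 mm³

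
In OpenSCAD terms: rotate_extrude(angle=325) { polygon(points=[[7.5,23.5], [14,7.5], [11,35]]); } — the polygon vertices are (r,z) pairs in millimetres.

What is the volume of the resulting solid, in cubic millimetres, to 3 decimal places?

Profile (r,z), 3 vertices: (7.5,23.5) (14,7.5) (11,35)
edge 0: (7.5,23.5)→(14,7.5)  cross = 7.5·7.5 − 14·23.5 = -272.7500; (r_i+r_j)·cross = 21.5·-272.7500 = -5864.1250
edge 1: (14,7.5)→(11,35)  cross = 14·35 − 11·7.5 = 407.5000; (r_i+r_j)·cross = 25·407.5000 = 10187.5000
edge 2: (11,35)→(7.5,23.5)  cross = 11·23.5 − 7.5·35 = -4.0000; (r_i+r_j)·cross = 18.5·-4.0000 = -74.0000
Σcross = 130.7500 → A = |Σcross|/2 = 65.3750 mm²
Σ(r_i+r_j)·cross = 4249.3750 → first moment M = |Σ|/6 = 708.2292
R_c = M/A = 708.2292/65.3750 = 10.8333 mm
θ = 325° = 5.672320 rad
V = θ·R_c·A = 5.672320·10.8333·65.3750 = 4017.303 mm³

Volume = 4017.303 mm³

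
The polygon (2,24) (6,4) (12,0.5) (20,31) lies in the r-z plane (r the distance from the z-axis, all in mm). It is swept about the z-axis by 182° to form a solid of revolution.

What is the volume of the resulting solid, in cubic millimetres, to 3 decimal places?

Volume = 9996.443 mm³

Profile (r,z), 4 vertices: (2,24) (6,4) (12,0.5) (20,31)
edge 0: (2,24)→(6,4)  cross = 2·4 − 6·24 = -136.0000; (r_i+r_j)·cross = 8·-136.0000 = -1088.0000
edge 1: (6,4)→(12,0.5)  cross = 6·0.5 − 12·4 = -45.0000; (r_i+r_j)·cross = 18·-45.0000 = -810.0000
edge 2: (12,0.5)→(20,31)  cross = 12·31 − 20·0.5 = 362.0000; (r_i+r_j)·cross = 32·362.0000 = 11584.0000
edge 3: (20,31)→(2,24)  cross = 20·24 − 2·31 = 418.0000; (r_i+r_j)·cross = 22·418.0000 = 9196.0000
Σcross = 599.0000 → A = |Σcross|/2 = 299.5000 mm²
Σ(r_i+r_j)·cross = 18882.0000 → first moment M = |Σ|/6 = 3147.0000
R_c = M/A = 3147.0000/299.5000 = 10.5075 mm
θ = 182° = 3.176499 rad
V = θ·R_c·A = 3.176499·10.5075·299.5000 = 9996.443 mm³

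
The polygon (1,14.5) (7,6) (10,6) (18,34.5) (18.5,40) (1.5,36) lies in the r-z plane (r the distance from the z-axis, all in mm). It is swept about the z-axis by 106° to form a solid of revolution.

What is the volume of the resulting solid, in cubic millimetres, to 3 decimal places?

Volume = 6362.396 mm³

Profile (r,z), 6 vertices: (1,14.5) (7,6) (10,6) (18,34.5) (18.5,40) (1.5,36)
edge 0: (1,14.5)→(7,6)  cross = 1·6 − 7·14.5 = -95.5000; (r_i+r_j)·cross = 8·-95.5000 = -764.0000
edge 1: (7,6)→(10,6)  cross = 7·6 − 10·6 = -18.0000; (r_i+r_j)·cross = 17·-18.0000 = -306.0000
edge 2: (10,6)→(18,34.5)  cross = 10·34.5 − 18·6 = 237.0000; (r_i+r_j)·cross = 28·237.0000 = 6636.0000
edge 3: (18,34.5)→(18.5,40)  cross = 18·40 − 18.5·34.5 = 81.7500; (r_i+r_j)·cross = 36.5·81.7500 = 2983.8750
edge 4: (18.5,40)→(1.5,36)  cross = 18.5·36 − 1.5·40 = 606.0000; (r_i+r_j)·cross = 20·606.0000 = 12120.0000
edge 5: (1.5,36)→(1,14.5)  cross = 1.5·14.5 − 1·36 = -14.2500; (r_i+r_j)·cross = 2.5·-14.2500 = -35.6250
Σcross = 797.0000 → A = |Σcross|/2 = 398.5000 mm²
Σ(r_i+r_j)·cross = 20634.2500 → first moment M = |Σ|/6 = 3439.0417
R_c = M/A = 3439.0417/398.5000 = 8.6300 mm
θ = 106° = 1.850049 rad
V = θ·R_c·A = 1.850049·8.6300·398.5000 = 6362.396 mm³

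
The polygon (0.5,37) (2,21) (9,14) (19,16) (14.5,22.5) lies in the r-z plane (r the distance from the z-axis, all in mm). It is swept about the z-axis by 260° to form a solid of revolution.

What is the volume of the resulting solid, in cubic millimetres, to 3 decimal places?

Volume = 6868.991 mm³

Profile (r,z), 5 vertices: (0.5,37) (2,21) (9,14) (19,16) (14.5,22.5)
edge 0: (0.5,37)→(2,21)  cross = 0.5·21 − 2·37 = -63.5000; (r_i+r_j)·cross = 2.5·-63.5000 = -158.7500
edge 1: (2,21)→(9,14)  cross = 2·14 − 9·21 = -161.0000; (r_i+r_j)·cross = 11·-161.0000 = -1771.0000
edge 2: (9,14)→(19,16)  cross = 9·16 − 19·14 = -122.0000; (r_i+r_j)·cross = 28·-122.0000 = -3416.0000
edge 3: (19,16)→(14.5,22.5)  cross = 19·22.5 − 14.5·16 = 195.5000; (r_i+r_j)·cross = 33.5·195.5000 = 6549.2500
edge 4: (14.5,22.5)→(0.5,37)  cross = 14.5·37 − 0.5·22.5 = 525.2500; (r_i+r_j)·cross = 15·525.2500 = 7878.7500
Σcross = 374.2500 → A = |Σcross|/2 = 187.1250 mm²
Σ(r_i+r_j)·cross = 9082.2500 → first moment M = |Σ|/6 = 1513.7083
R_c = M/A = 1513.7083/187.1250 = 8.0893 mm
θ = 260° = 4.537856 rad
V = θ·R_c·A = 4.537856·8.0893·187.1250 = 6868.991 mm³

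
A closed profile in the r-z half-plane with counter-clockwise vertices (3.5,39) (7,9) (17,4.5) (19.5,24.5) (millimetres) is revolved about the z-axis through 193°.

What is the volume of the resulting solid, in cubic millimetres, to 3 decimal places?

Volume = 12388.658 mm³

Profile (r,z), 4 vertices: (3.5,39) (7,9) (17,4.5) (19.5,24.5)
edge 0: (3.5,39)→(7,9)  cross = 3.5·9 − 7·39 = -241.5000; (r_i+r_j)·cross = 10.5·-241.5000 = -2535.7500
edge 1: (7,9)→(17,4.5)  cross = 7·4.5 − 17·9 = -121.5000; (r_i+r_j)·cross = 24·-121.5000 = -2916.0000
edge 2: (17,4.5)→(19.5,24.5)  cross = 17·24.5 − 19.5·4.5 = 328.7500; (r_i+r_j)·cross = 36.5·328.7500 = 11999.3750
edge 3: (19.5,24.5)→(3.5,39)  cross = 19.5·39 − 3.5·24.5 = 674.7500; (r_i+r_j)·cross = 23·674.7500 = 15519.2500
Σcross = 640.5000 → A = |Σcross|/2 = 320.2500 mm²
Σ(r_i+r_j)·cross = 22066.8750 → first moment M = |Σ|/6 = 3677.8125
R_c = M/A = 3677.8125/320.2500 = 11.4842 mm
θ = 193° = 3.368485 rad
V = θ·R_c·A = 3.368485·11.4842·320.2500 = 12388.658 mm³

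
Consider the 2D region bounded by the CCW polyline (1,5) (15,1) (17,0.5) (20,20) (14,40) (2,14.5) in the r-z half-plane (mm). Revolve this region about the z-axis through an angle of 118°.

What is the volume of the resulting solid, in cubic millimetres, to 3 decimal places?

Profile (r,z), 6 vertices: (1,5) (15,1) (17,0.5) (20,20) (14,40) (2,14.5)
edge 0: (1,5)→(15,1)  cross = 1·1 − 15·5 = -74.0000; (r_i+r_j)·cross = 16·-74.0000 = -1184.0000
edge 1: (15,1)→(17,0.5)  cross = 15·0.5 − 17·1 = -9.5000; (r_i+r_j)·cross = 32·-9.5000 = -304.0000
edge 2: (17,0.5)→(20,20)  cross = 17·20 − 20·0.5 = 330.0000; (r_i+r_j)·cross = 37·330.0000 = 12210.0000
edge 3: (20,20)→(14,40)  cross = 20·40 − 14·20 = 520.0000; (r_i+r_j)·cross = 34·520.0000 = 17680.0000
edge 4: (14,40)→(2,14.5)  cross = 14·14.5 − 2·40 = 123.0000; (r_i+r_j)·cross = 16·123.0000 = 1968.0000
edge 5: (2,14.5)→(1,5)  cross = 2·5 − 1·14.5 = -4.5000; (r_i+r_j)·cross = 3·-4.5000 = -13.5000
Σcross = 885.0000 → A = |Σcross|/2 = 442.5000 mm²
Σ(r_i+r_j)·cross = 30356.5000 → first moment M = |Σ|/6 = 5059.4167
R_c = M/A = 5059.4167/442.5000 = 11.4337 mm
θ = 118° = 2.059489 rad
V = θ·R_c·A = 2.059489·11.4337·442.5000 = 10419.811 mm³

Volume = 10419.811 mm³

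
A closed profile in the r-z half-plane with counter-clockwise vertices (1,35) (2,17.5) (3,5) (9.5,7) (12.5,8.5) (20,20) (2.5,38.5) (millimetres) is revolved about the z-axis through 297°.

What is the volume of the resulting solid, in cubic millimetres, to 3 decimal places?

Volume = 15656.068 mm³

Profile (r,z), 7 vertices: (1,35) (2,17.5) (3,5) (9.5,7) (12.5,8.5) (20,20) (2.5,38.5)
edge 0: (1,35)→(2,17.5)  cross = 1·17.5 − 2·35 = -52.5000; (r_i+r_j)·cross = 3·-52.5000 = -157.5000
edge 1: (2,17.5)→(3,5)  cross = 2·5 − 3·17.5 = -42.5000; (r_i+r_j)·cross = 5·-42.5000 = -212.5000
edge 2: (3,5)→(9.5,7)  cross = 3·7 − 9.5·5 = -26.5000; (r_i+r_j)·cross = 12.5·-26.5000 = -331.2500
edge 3: (9.5,7)→(12.5,8.5)  cross = 9.5·8.5 − 12.5·7 = -6.7500; (r_i+r_j)·cross = 22·-6.7500 = -148.5000
edge 4: (12.5,8.5)→(20,20)  cross = 12.5·20 − 20·8.5 = 80.0000; (r_i+r_j)·cross = 32.5·80.0000 = 2600.0000
edge 5: (20,20)→(2.5,38.5)  cross = 20·38.5 − 2.5·20 = 720.0000; (r_i+r_j)·cross = 22.5·720.0000 = 16200.0000
edge 6: (2.5,38.5)→(1,35)  cross = 2.5·35 − 1·38.5 = 49.0000; (r_i+r_j)·cross = 3.5·49.0000 = 171.5000
Σcross = 720.7500 → A = |Σcross|/2 = 360.3750 mm²
Σ(r_i+r_j)·cross = 18121.7500 → first moment M = |Σ|/6 = 3020.2917
R_c = M/A = 3020.2917/360.3750 = 8.3810 mm
θ = 297° = 5.183628 rad
V = θ·R_c·A = 5.183628·8.3810·360.3750 = 15656.068 mm³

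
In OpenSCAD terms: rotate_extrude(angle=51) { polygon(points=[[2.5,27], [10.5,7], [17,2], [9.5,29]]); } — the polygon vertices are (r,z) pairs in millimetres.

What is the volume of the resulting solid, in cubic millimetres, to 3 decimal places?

Volume = 1278.209 mm³

Profile (r,z), 4 vertices: (2.5,27) (10.5,7) (17,2) (9.5,29)
edge 0: (2.5,27)→(10.5,7)  cross = 2.5·7 − 10.5·27 = -266.0000; (r_i+r_j)·cross = 13·-266.0000 = -3458.0000
edge 1: (10.5,7)→(17,2)  cross = 10.5·2 − 17·7 = -98.0000; (r_i+r_j)·cross = 27.5·-98.0000 = -2695.0000
edge 2: (17,2)→(9.5,29)  cross = 17·29 − 9.5·2 = 474.0000; (r_i+r_j)·cross = 26.5·474.0000 = 12561.0000
edge 3: (9.5,29)→(2.5,27)  cross = 9.5·27 − 2.5·29 = 184.0000; (r_i+r_j)·cross = 12·184.0000 = 2208.0000
Σcross = 294.0000 → A = |Σcross|/2 = 147.0000 mm²
Σ(r_i+r_j)·cross = 8616.0000 → first moment M = |Σ|/6 = 1436.0000
R_c = M/A = 1436.0000/147.0000 = 9.7687 mm
θ = 51° = 0.890118 rad
V = θ·R_c·A = 0.890118·9.7687·147.0000 = 1278.209 mm³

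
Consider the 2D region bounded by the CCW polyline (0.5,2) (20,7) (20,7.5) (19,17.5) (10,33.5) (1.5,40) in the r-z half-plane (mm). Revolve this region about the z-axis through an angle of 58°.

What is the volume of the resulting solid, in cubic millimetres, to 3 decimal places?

Volume = 4237.429 mm³

Profile (r,z), 6 vertices: (0.5,2) (20,7) (20,7.5) (19,17.5) (10,33.5) (1.5,40)
edge 0: (0.5,2)→(20,7)  cross = 0.5·7 − 20·2 = -36.5000; (r_i+r_j)·cross = 20.5·-36.5000 = -748.2500
edge 1: (20,7)→(20,7.5)  cross = 20·7.5 − 20·7 = 10.0000; (r_i+r_j)·cross = 40·10.0000 = 400.0000
edge 2: (20,7.5)→(19,17.5)  cross = 20·17.5 − 19·7.5 = 207.5000; (r_i+r_j)·cross = 39·207.5000 = 8092.5000
edge 3: (19,17.5)→(10,33.5)  cross = 19·33.5 − 10·17.5 = 461.5000; (r_i+r_j)·cross = 29·461.5000 = 13383.5000
edge 4: (10,33.5)→(1.5,40)  cross = 10·40 − 1.5·33.5 = 349.7500; (r_i+r_j)·cross = 11.5·349.7500 = 4022.1250
edge 5: (1.5,40)→(0.5,2)  cross = 1.5·2 − 0.5·40 = -17.0000; (r_i+r_j)·cross = 2·-17.0000 = -34.0000
Σcross = 975.2500 → A = |Σcross|/2 = 487.6250 mm²
Σ(r_i+r_j)·cross = 25115.8750 → first moment M = |Σ|/6 = 4185.9792
R_c = M/A = 4185.9792/487.6250 = 8.5844 mm
θ = 58° = 1.012291 rad
V = θ·R_c·A = 1.012291·8.5844·487.6250 = 4237.429 mm³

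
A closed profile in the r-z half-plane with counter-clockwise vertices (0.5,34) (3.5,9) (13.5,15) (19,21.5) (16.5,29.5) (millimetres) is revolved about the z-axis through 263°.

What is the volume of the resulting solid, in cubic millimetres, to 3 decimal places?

Volume = 11574.995 mm³

Profile (r,z), 5 vertices: (0.5,34) (3.5,9) (13.5,15) (19,21.5) (16.5,29.5)
edge 0: (0.5,34)→(3.5,9)  cross = 0.5·9 − 3.5·34 = -114.5000; (r_i+r_j)·cross = 4·-114.5000 = -458.0000
edge 1: (3.5,9)→(13.5,15)  cross = 3.5·15 − 13.5·9 = -69.0000; (r_i+r_j)·cross = 17·-69.0000 = -1173.0000
edge 2: (13.5,15)→(19,21.5)  cross = 13.5·21.5 − 19·15 = 5.2500; (r_i+r_j)·cross = 32.5·5.2500 = 170.6250
edge 3: (19,21.5)→(16.5,29.5)  cross = 19·29.5 − 16.5·21.5 = 205.7500; (r_i+r_j)·cross = 35.5·205.7500 = 7304.1250
edge 4: (16.5,29.5)→(0.5,34)  cross = 16.5·34 − 0.5·29.5 = 546.2500; (r_i+r_j)·cross = 17·546.2500 = 9286.2500
Σcross = 573.7500 → A = |Σcross|/2 = 286.8750 mm²
Σ(r_i+r_j)·cross = 15130.0000 → first moment M = |Σ|/6 = 2521.6667
R_c = M/A = 2521.6667/286.8750 = 8.7901 mm
θ = 263° = 4.590216 rad
V = θ·R_c·A = 4.590216·8.7901·286.8750 = 11574.995 mm³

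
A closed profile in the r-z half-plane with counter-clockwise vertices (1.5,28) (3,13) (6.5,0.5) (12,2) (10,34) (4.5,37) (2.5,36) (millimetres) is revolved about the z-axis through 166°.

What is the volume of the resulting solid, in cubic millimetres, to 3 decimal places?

Profile (r,z), 7 vertices: (1.5,28) (3,13) (6.5,0.5) (12,2) (10,34) (4.5,37) (2.5,36)
edge 0: (1.5,28)→(3,13)  cross = 1.5·13 − 3·28 = -64.5000; (r_i+r_j)·cross = 4.5·-64.5000 = -290.2500
edge 1: (3,13)→(6.5,0.5)  cross = 3·0.5 − 6.5·13 = -83.0000; (r_i+r_j)·cross = 9.5·-83.0000 = -788.5000
edge 2: (6.5,0.5)→(12,2)  cross = 6.5·2 − 12·0.5 = 7.0000; (r_i+r_j)·cross = 18.5·7.0000 = 129.5000
edge 3: (12,2)→(10,34)  cross = 12·34 − 10·2 = 388.0000; (r_i+r_j)·cross = 22·388.0000 = 8536.0000
edge 4: (10,34)→(4.5,37)  cross = 10·37 − 4.5·34 = 217.0000; (r_i+r_j)·cross = 14.5·217.0000 = 3146.5000
edge 5: (4.5,37)→(2.5,36)  cross = 4.5·36 − 2.5·37 = 69.5000; (r_i+r_j)·cross = 7·69.5000 = 486.5000
edge 6: (2.5,36)→(1.5,28)  cross = 2.5·28 − 1.5·36 = 16.0000; (r_i+r_j)·cross = 4·16.0000 = 64.0000
Σcross = 550.0000 → A = |Σcross|/2 = 275.0000 mm²
Σ(r_i+r_j)·cross = 11283.7500 → first moment M = |Σ|/6 = 1880.6250
R_c = M/A = 1880.6250/275.0000 = 6.8386 mm
θ = 166° = 2.897247 rad
V = θ·R_c·A = 2.897247·6.8386·275.0000 = 5448.634 mm³

Volume = 5448.634 mm³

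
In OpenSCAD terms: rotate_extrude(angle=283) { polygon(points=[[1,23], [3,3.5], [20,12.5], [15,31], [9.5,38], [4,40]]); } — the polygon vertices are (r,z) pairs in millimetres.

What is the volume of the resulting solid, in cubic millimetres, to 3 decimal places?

Volume = 19934.735 mm³

Profile (r,z), 6 vertices: (1,23) (3,3.5) (20,12.5) (15,31) (9.5,38) (4,40)
edge 0: (1,23)→(3,3.5)  cross = 1·3.5 − 3·23 = -65.5000; (r_i+r_j)·cross = 4·-65.5000 = -262.0000
edge 1: (3,3.5)→(20,12.5)  cross = 3·12.5 − 20·3.5 = -32.5000; (r_i+r_j)·cross = 23·-32.5000 = -747.5000
edge 2: (20,12.5)→(15,31)  cross = 20·31 − 15·12.5 = 432.5000; (r_i+r_j)·cross = 35·432.5000 = 15137.5000
edge 3: (15,31)→(9.5,38)  cross = 15·38 − 9.5·31 = 275.5000; (r_i+r_j)·cross = 24.5·275.5000 = 6749.7500
edge 4: (9.5,38)→(4,40)  cross = 9.5·40 − 4·38 = 228.0000; (r_i+r_j)·cross = 13.5·228.0000 = 3078.0000
edge 5: (4,40)→(1,23)  cross = 4·23 − 1·40 = 52.0000; (r_i+r_j)·cross = 5·52.0000 = 260.0000
Σcross = 890.0000 → A = |Σcross|/2 = 445.0000 mm²
Σ(r_i+r_j)·cross = 24215.7500 → first moment M = |Σ|/6 = 4035.9583
R_c = M/A = 4035.9583/445.0000 = 9.0696 mm
θ = 283° = 4.939282 rad
V = θ·R_c·A = 4.939282·9.0696·445.0000 = 19934.735 mm³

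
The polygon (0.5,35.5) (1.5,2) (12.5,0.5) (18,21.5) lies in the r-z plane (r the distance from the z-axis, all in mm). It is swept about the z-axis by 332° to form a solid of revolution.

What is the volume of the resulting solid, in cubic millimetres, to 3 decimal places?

Volume = 18446.769 mm³

Profile (r,z), 4 vertices: (0.5,35.5) (1.5,2) (12.5,0.5) (18,21.5)
edge 0: (0.5,35.5)→(1.5,2)  cross = 0.5·2 − 1.5·35.5 = -52.2500; (r_i+r_j)·cross = 2·-52.2500 = -104.5000
edge 1: (1.5,2)→(12.5,0.5)  cross = 1.5·0.5 − 12.5·2 = -24.2500; (r_i+r_j)·cross = 14·-24.2500 = -339.5000
edge 2: (12.5,0.5)→(18,21.5)  cross = 12.5·21.5 − 18·0.5 = 259.7500; (r_i+r_j)·cross = 30.5·259.7500 = 7922.3750
edge 3: (18,21.5)→(0.5,35.5)  cross = 18·35.5 − 0.5·21.5 = 628.2500; (r_i+r_j)·cross = 18.5·628.2500 = 11622.6250
Σcross = 811.5000 → A = |Σcross|/2 = 405.7500 mm²
Σ(r_i+r_j)·cross = 19101.0000 → first moment M = |Σ|/6 = 3183.5000
R_c = M/A = 3183.5000/405.7500 = 7.8460 mm
θ = 332° = 5.794493 rad
V = θ·R_c·A = 5.794493·7.8460·405.7500 = 18446.769 mm³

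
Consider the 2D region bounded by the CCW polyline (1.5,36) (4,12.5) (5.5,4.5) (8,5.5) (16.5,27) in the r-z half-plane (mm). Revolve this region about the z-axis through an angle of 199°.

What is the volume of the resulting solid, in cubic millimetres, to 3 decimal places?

Volume = 6820.796 mm³

Profile (r,z), 5 vertices: (1.5,36) (4,12.5) (5.5,4.5) (8,5.5) (16.5,27)
edge 0: (1.5,36)→(4,12.5)  cross = 1.5·12.5 − 4·36 = -125.2500; (r_i+r_j)·cross = 5.5·-125.2500 = -688.8750
edge 1: (4,12.5)→(5.5,4.5)  cross = 4·4.5 − 5.5·12.5 = -50.7500; (r_i+r_j)·cross = 9.5·-50.7500 = -482.1250
edge 2: (5.5,4.5)→(8,5.5)  cross = 5.5·5.5 − 8·4.5 = -5.7500; (r_i+r_j)·cross = 13.5·-5.7500 = -77.6250
edge 3: (8,5.5)→(16.5,27)  cross = 8·27 − 16.5·5.5 = 125.2500; (r_i+r_j)·cross = 24.5·125.2500 = 3068.6250
edge 4: (16.5,27)→(1.5,36)  cross = 16.5·36 − 1.5·27 = 553.5000; (r_i+r_j)·cross = 18·553.5000 = 9963.0000
Σcross = 497.0000 → A = |Σcross|/2 = 248.5000 mm²
Σ(r_i+r_j)·cross = 11783.0000 → first moment M = |Σ|/6 = 1963.8333
R_c = M/A = 1963.8333/248.5000 = 7.9027 mm
θ = 199° = 3.473205 rad
V = θ·R_c·A = 3.473205·7.9027·248.5000 = 6820.796 mm³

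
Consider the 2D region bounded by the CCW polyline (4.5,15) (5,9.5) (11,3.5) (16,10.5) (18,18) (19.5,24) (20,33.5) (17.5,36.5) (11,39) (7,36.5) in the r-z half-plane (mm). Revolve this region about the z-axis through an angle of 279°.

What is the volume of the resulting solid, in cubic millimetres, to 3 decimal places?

Profile (r,z), 10 vertices: (4.5,15) (5,9.5) (11,3.5) (16,10.5) (18,18) (19.5,24) (20,33.5) (17.5,36.5) (11,39) (7,36.5)
edge 0: (4.5,15)→(5,9.5)  cross = 4.5·9.5 − 5·15 = -32.2500; (r_i+r_j)·cross = 9.5·-32.2500 = -306.3750
edge 1: (5,9.5)→(11,3.5)  cross = 5·3.5 − 11·9.5 = -87.0000; (r_i+r_j)·cross = 16·-87.0000 = -1392.0000
edge 2: (11,3.5)→(16,10.5)  cross = 11·10.5 − 16·3.5 = 59.5000; (r_i+r_j)·cross = 27·59.5000 = 1606.5000
edge 3: (16,10.5)→(18,18)  cross = 16·18 − 18·10.5 = 99.0000; (r_i+r_j)·cross = 34·99.0000 = 3366.0000
edge 4: (18,18)→(19.5,24)  cross = 18·24 − 19.5·18 = 81.0000; (r_i+r_j)·cross = 37.5·81.0000 = 3037.5000
edge 5: (19.5,24)→(20,33.5)  cross = 19.5·33.5 − 20·24 = 173.2500; (r_i+r_j)·cross = 39.5·173.2500 = 6843.3750
edge 6: (20,33.5)→(17.5,36.5)  cross = 20·36.5 − 17.5·33.5 = 143.7500; (r_i+r_j)·cross = 37.5·143.7500 = 5390.6250
edge 7: (17.5,36.5)→(11,39)  cross = 17.5·39 − 11·36.5 = 281.0000; (r_i+r_j)·cross = 28.5·281.0000 = 8008.5000
edge 8: (11,39)→(7,36.5)  cross = 11·36.5 − 7·39 = 128.5000; (r_i+r_j)·cross = 18·128.5000 = 2313.0000
edge 9: (7,36.5)→(4.5,15)  cross = 7·15 − 4.5·36.5 = -59.2500; (r_i+r_j)·cross = 11.5·-59.2500 = -681.3750
Σcross = 787.5000 → A = |Σcross|/2 = 393.7500 mm²
Σ(r_i+r_j)·cross = 28185.7500 → first moment M = |Σ|/6 = 4697.6250
R_c = M/A = 4697.6250/393.7500 = 11.9305 mm
θ = 279° = 4.869469 rad
V = θ·R_c·A = 4.869469·11.9305·393.7500 = 22874.937 mm³

Volume = 22874.937 mm³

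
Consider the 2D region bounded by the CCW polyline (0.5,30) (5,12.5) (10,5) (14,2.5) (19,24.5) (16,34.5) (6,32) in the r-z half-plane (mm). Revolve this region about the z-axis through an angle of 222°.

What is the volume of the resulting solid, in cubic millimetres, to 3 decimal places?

Profile (r,z), 7 vertices: (0.5,30) (5,12.5) (10,5) (14,2.5) (19,24.5) (16,34.5) (6,32)
edge 0: (0.5,30)→(5,12.5)  cross = 0.5·12.5 − 5·30 = -143.7500; (r_i+r_j)·cross = 5.5·-143.7500 = -790.6250
edge 1: (5,12.5)→(10,5)  cross = 5·5 − 10·12.5 = -100.0000; (r_i+r_j)·cross = 15·-100.0000 = -1500.0000
edge 2: (10,5)→(14,2.5)  cross = 10·2.5 − 14·5 = -45.0000; (r_i+r_j)·cross = 24·-45.0000 = -1080.0000
edge 3: (14,2.5)→(19,24.5)  cross = 14·24.5 − 19·2.5 = 295.5000; (r_i+r_j)·cross = 33·295.5000 = 9751.5000
edge 4: (19,24.5)→(16,34.5)  cross = 19·34.5 − 16·24.5 = 263.5000; (r_i+r_j)·cross = 35·263.5000 = 9222.5000
edge 5: (16,34.5)→(6,32)  cross = 16·32 − 6·34.5 = 305.0000; (r_i+r_j)·cross = 22·305.0000 = 6710.0000
edge 6: (6,32)→(0.5,30)  cross = 6·30 − 0.5·32 = 164.0000; (r_i+r_j)·cross = 6.5·164.0000 = 1066.0000
Σcross = 739.2500 → A = |Σcross|/2 = 369.6250 mm²
Σ(r_i+r_j)·cross = 23379.3750 → first moment M = |Σ|/6 = 3896.5625
R_c = M/A = 3896.5625/369.6250 = 10.5419 mm
θ = 222° = 3.874631 rad
V = θ·R_c·A = 3.874631·10.5419·369.6250 = 15097.742 mm³

Volume = 15097.742 mm³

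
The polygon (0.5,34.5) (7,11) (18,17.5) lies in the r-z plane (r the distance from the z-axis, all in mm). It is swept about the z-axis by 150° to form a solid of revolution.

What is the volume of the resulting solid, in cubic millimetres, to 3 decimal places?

Volume = 3346.287 mm³

Profile (r,z), 3 vertices: (0.5,34.5) (7,11) (18,17.5)
edge 0: (0.5,34.5)→(7,11)  cross = 0.5·11 − 7·34.5 = -236.0000; (r_i+r_j)·cross = 7.5·-236.0000 = -1770.0000
edge 1: (7,11)→(18,17.5)  cross = 7·17.5 − 18·11 = -75.5000; (r_i+r_j)·cross = 25·-75.5000 = -1887.5000
edge 2: (18,17.5)→(0.5,34.5)  cross = 18·34.5 − 0.5·17.5 = 612.2500; (r_i+r_j)·cross = 18.5·612.2500 = 11326.6250
Σcross = 300.7500 → A = |Σcross|/2 = 150.3750 mm²
Σ(r_i+r_j)·cross = 7669.1250 → first moment M = |Σ|/6 = 1278.1875
R_c = M/A = 1278.1875/150.3750 = 8.5000 mm
θ = 150° = 2.617994 rad
V = θ·R_c·A = 2.617994·8.5000·150.3750 = 3346.287 mm³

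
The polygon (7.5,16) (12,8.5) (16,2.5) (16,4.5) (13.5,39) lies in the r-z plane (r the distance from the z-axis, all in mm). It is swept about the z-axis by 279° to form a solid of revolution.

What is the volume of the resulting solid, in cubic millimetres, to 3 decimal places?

Volume = 8573.917 mm³

Profile (r,z), 5 vertices: (7.5,16) (12,8.5) (16,2.5) (16,4.5) (13.5,39)
edge 0: (7.5,16)→(12,8.5)  cross = 7.5·8.5 − 12·16 = -128.2500; (r_i+r_j)·cross = 19.5·-128.2500 = -2500.8750
edge 1: (12,8.5)→(16,2.5)  cross = 12·2.5 − 16·8.5 = -106.0000; (r_i+r_j)·cross = 28·-106.0000 = -2968.0000
edge 2: (16,2.5)→(16,4.5)  cross = 16·4.5 − 16·2.5 = 32.0000; (r_i+r_j)·cross = 32·32.0000 = 1024.0000
edge 3: (16,4.5)→(13.5,39)  cross = 16·39 − 13.5·4.5 = 563.2500; (r_i+r_j)·cross = 29.5·563.2500 = 16615.8750
edge 4: (13.5,39)→(7.5,16)  cross = 13.5·16 − 7.5·39 = -76.5000; (r_i+r_j)·cross = 21·-76.5000 = -1606.5000
Σcross = 284.5000 → A = |Σcross|/2 = 142.2500 mm²
Σ(r_i+r_j)·cross = 10564.5000 → first moment M = |Σ|/6 = 1760.7500
R_c = M/A = 1760.7500/142.2500 = 12.3779 mm
θ = 279° = 4.869469 rad
V = θ·R_c·A = 4.869469·12.3779·142.2500 = 8573.917 mm³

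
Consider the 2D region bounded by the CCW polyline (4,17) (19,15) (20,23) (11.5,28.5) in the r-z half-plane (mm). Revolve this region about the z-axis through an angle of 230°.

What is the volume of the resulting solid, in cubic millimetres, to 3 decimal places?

Profile (r,z), 4 vertices: (4,17) (19,15) (20,23) (11.5,28.5)
edge 0: (4,17)→(19,15)  cross = 4·15 − 19·17 = -263.0000; (r_i+r_j)·cross = 23·-263.0000 = -6049.0000
edge 1: (19,15)→(20,23)  cross = 19·23 − 20·15 = 137.0000; (r_i+r_j)·cross = 39·137.0000 = 5343.0000
edge 2: (20,23)→(11.5,28.5)  cross = 20·28.5 − 11.5·23 = 305.5000; (r_i+r_j)·cross = 31.5·305.5000 = 9623.2500
edge 3: (11.5,28.5)→(4,17)  cross = 11.5·17 − 4·28.5 = 81.5000; (r_i+r_j)·cross = 15.5·81.5000 = 1263.2500
Σcross = 261.0000 → A = |Σcross|/2 = 130.5000 mm²
Σ(r_i+r_j)·cross = 10180.5000 → first moment M = |Σ|/6 = 1696.7500
R_c = M/A = 1696.7500/130.5000 = 13.0019 mm
θ = 230° = 4.014257 rad
V = θ·R_c·A = 4.014257·13.0019·130.5000 = 6811.191 mm³

Volume = 6811.191 mm³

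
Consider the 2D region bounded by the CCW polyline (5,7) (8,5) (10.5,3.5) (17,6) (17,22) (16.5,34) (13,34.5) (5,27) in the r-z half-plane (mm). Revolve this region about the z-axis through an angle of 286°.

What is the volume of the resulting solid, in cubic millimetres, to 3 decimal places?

Profile (r,z), 8 vertices: (5,7) (8,5) (10.5,3.5) (17,6) (17,22) (16.5,34) (13,34.5) (5,27)
edge 0: (5,7)→(8,5)  cross = 5·5 − 8·7 = -31.0000; (r_i+r_j)·cross = 13·-31.0000 = -403.0000
edge 1: (8,5)→(10.5,3.5)  cross = 8·3.5 − 10.5·5 = -24.5000; (r_i+r_j)·cross = 18.5·-24.5000 = -453.2500
edge 2: (10.5,3.5)→(17,6)  cross = 10.5·6 − 17·3.5 = 3.5000; (r_i+r_j)·cross = 27.5·3.5000 = 96.2500
edge 3: (17,6)→(17,22)  cross = 17·22 − 17·6 = 272.0000; (r_i+r_j)·cross = 34·272.0000 = 9248.0000
edge 4: (17,22)→(16.5,34)  cross = 17·34 − 16.5·22 = 215.0000; (r_i+r_j)·cross = 33.5·215.0000 = 7202.5000
edge 5: (16.5,34)→(13,34.5)  cross = 16.5·34.5 − 13·34 = 127.2500; (r_i+r_j)·cross = 29.5·127.2500 = 3753.8750
edge 6: (13,34.5)→(5,27)  cross = 13·27 − 5·34.5 = 178.5000; (r_i+r_j)·cross = 18·178.5000 = 3213.0000
edge 7: (5,27)→(5,7)  cross = 5·7 − 5·27 = -100.0000; (r_i+r_j)·cross = 10·-100.0000 = -1000.0000
Σcross = 640.7500 → A = |Σcross|/2 = 320.3750 mm²
Σ(r_i+r_j)·cross = 21657.3750 → first moment M = |Σ|/6 = 3609.5625
R_c = M/A = 3609.5625/320.3750 = 11.2667 mm
θ = 286° = 4.991642 rad
V = θ·R_c·A = 4.991642·11.2667·320.3750 = 18017.643 mm³

Volume = 18017.643 mm³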